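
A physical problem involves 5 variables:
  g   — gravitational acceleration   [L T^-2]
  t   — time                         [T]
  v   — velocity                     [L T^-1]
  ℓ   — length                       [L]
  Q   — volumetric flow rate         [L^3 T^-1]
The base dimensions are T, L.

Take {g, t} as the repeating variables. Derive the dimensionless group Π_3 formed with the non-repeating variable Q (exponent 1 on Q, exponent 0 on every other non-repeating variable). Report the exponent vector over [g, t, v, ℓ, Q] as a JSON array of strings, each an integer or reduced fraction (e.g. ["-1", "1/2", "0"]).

["-3", "-5", "0", "0", "1"]

Exponent matrix [T,L] × [g,t,v,ℓ,Q]:
  T: [-2  1 -1  0 -1]
  L: [ 1  0  1  1  3]
RREF → pivots at {g,t} ⇒ r = 2
Pivot set = {g,t}, free = {v,ℓ,Q}
RREF:
  r0: [   1    0    1    1    3]
  r1: [   0    1    1    2    5]
Fix exponent of Q at 1, v at 0, ℓ at 0; solve each RREF row for its pivot's exponent:
  r0: exp(g) + (3)·1 = 0 ⇒ exp(g) = -3
  r1: exp(t) + (5)·1 = 0 ⇒ exp(t) = -5
Π_3 = g^-3 · t^-5 · Q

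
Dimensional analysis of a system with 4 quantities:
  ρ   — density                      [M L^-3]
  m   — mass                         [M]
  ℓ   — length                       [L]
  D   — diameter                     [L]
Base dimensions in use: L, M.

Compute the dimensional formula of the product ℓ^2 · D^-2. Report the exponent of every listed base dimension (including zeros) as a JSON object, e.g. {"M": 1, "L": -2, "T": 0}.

Exponent matrix [L,M] × [ρ,m,ℓ,D]:
  L: [-3  0  1  1]
  M: [ 1  1  0  0]
  [L]: (2)·1+(-2)·1 = 0
  [M]: (2)·0+(-2)·0 = 0
⇒ 1 (dimensionless)

{"L": 0, "M": 0}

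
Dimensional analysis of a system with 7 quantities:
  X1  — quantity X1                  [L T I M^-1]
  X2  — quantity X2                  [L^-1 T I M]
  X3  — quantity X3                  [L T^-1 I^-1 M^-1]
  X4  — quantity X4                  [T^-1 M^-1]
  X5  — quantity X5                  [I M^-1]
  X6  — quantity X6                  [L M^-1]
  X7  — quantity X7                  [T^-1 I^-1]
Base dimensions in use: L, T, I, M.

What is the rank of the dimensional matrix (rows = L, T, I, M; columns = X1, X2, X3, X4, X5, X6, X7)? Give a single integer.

Dimensional matrix (L×T×I×M by X1×X2×X3×X4×X5×X6×X7):
  L: [ 1 -1  1  0  0  1  0]
  T: [ 1  1 -1 -1  0  0 -1]
  I: [ 1  1 -1  0  1  0 -1]
  M: [-1  1 -1 -1 -1 -1  0]
Row reduction gives pivot columns X1,X2,X4; rank = 3

3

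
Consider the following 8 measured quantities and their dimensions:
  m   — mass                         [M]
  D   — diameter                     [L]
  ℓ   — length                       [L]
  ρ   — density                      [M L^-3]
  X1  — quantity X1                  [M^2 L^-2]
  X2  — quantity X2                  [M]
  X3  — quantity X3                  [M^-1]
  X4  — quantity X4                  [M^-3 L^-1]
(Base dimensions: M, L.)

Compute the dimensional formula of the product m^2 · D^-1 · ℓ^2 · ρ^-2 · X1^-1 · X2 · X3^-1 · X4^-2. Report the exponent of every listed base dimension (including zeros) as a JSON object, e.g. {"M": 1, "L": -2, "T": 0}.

{"M": 6, "L": 11}

Write exponents as rows M,L / cols m,D,ℓ,ρ,X1,X2,X3,X4:
  M: [ 1  0  0  1  2  1 -1 -3]
  L: [ 0  1  1 -3 -2  0  0 -1]
  [M]: (2)·1+(-1)·0+(2)·0+(-2)·1+(-1)·2+(1)·1+(-1)·-1+(-2)·-3 = 6
  [L]: (2)·0+(-1)·1+(2)·1+(-2)·-3+(-1)·-2+(1)·0+(-1)·0+(-2)·-1 = 11
⇒ M^6 L^11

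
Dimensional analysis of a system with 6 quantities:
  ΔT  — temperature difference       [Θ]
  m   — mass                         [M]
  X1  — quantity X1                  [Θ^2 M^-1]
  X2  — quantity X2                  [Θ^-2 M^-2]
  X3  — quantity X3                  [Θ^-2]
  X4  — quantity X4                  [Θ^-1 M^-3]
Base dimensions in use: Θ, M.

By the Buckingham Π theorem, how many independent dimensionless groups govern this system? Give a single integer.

Dimensional matrix (Θ×M by ΔT×m×X1×X2×X3×X4):
  Θ: [ 1  0  2 -2 -2 -1]
  M: [ 0  1 -1 -2  0 -3]
Row reduction gives pivot columns ΔT,m; rank = 2
Π count = n − r = 6 − 2 = 4

4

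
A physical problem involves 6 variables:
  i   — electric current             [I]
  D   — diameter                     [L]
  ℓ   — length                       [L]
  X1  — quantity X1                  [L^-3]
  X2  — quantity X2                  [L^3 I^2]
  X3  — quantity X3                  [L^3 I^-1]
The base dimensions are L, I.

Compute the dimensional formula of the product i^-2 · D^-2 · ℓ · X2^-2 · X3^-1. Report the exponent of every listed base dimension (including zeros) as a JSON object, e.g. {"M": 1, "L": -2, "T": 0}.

{"L": -10, "I": -5}

Dimensional matrix (L×I by i×D×ℓ×X1×X2×X3):
  L: [ 0  1  1 -3  3  3]
  I: [ 1  0  0  0  2 -1]
  [L]: (-2)·0+(-2)·1+(1)·1+(-2)·3+(-1)·3 = -10
  [I]: (-2)·1+(-2)·0+(1)·0+(-2)·2+(-1)·-1 = -5
⇒ L^-10 I^-5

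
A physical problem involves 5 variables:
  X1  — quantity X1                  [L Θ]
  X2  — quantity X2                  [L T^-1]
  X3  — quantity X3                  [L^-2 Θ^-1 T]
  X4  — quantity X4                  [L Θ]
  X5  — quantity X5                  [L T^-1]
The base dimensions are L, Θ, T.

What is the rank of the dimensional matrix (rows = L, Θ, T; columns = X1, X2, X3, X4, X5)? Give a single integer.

2

Write exponents as rows L,Θ,T / cols X1,X2,X3,X4,X5:
  L: [ 1  1 -2  1  1]
  Θ: [ 1  0 -1  1  0]
  T: [ 0 -1  1  0 -1]
RREF → pivots at {X1,X2} ⇒ r = 2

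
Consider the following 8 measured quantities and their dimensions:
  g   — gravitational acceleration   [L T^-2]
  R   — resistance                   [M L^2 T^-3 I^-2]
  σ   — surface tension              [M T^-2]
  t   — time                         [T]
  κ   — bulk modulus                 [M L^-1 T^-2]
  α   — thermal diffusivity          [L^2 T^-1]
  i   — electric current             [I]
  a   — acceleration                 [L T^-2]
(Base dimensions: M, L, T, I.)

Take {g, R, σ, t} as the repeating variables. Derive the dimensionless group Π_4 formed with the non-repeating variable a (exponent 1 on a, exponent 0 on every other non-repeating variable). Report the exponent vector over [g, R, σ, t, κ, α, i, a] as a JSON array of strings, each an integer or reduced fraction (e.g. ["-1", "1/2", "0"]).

Exponent matrix [M,L,T,I] × [g,R,σ,t,κ,α,i,a]:
  M: [ 0  1  1  0  1  0  0  0]
  L: [ 1  2  0  0 -1  2  0  1]
  T: [-2 -3 -2  1 -2 -1  0 -2]
  I: [ 0 -2  0  0  0  0  1  0]
RREF → pivots at {g,R,σ,t} ⇒ r = 4
Pivot set = {g,R,σ,t}, free = {κ,α,i,a}
RREF:
  r0: [   1    0    0    0   -1    2    1    1]
  r1: [   0    1    0    0    0    0 -1/2    0]
  r2: [   0    0    1    0    1    0  1/2    0]
  r3: [   0    0    0    1   -2    3  3/2    0]
Fix exponent of a at 1, κ at 0, α at 0, i at 0; solve each RREF row for its pivot's exponent:
  r0: exp(g) + (1)·1 = 0 ⇒ exp(g) = -1
  r1: exp(R) + (0)·1 = 0 ⇒ exp(R) = 0
  r2: exp(σ) + (0)·1 = 0 ⇒ exp(σ) = 0
  r3: exp(t) + (0)·1 = 0 ⇒ exp(t) = 0
Π_4 = g^-1 · a

["-1", "0", "0", "0", "0", "0", "0", "1"]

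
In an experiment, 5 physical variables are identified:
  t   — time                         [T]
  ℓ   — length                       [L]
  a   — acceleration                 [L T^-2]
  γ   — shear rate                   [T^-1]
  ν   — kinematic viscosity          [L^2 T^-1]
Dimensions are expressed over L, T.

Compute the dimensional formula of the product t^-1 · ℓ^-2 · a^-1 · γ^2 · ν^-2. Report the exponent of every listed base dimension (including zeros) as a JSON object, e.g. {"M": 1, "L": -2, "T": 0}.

Exponent matrix [L,T] × [t,ℓ,a,γ,ν]:
  L: [ 0  1  1  0  2]
  T: [ 1  0 -2 -1 -1]
  [L]: (-1)·0+(-2)·1+(-1)·1+(2)·0+(-2)·2 = -7
  [T]: (-1)·1+(-2)·0+(-1)·-2+(2)·-1+(-2)·-1 = 1
⇒ L^-7 T

{"L": -7, "T": 1}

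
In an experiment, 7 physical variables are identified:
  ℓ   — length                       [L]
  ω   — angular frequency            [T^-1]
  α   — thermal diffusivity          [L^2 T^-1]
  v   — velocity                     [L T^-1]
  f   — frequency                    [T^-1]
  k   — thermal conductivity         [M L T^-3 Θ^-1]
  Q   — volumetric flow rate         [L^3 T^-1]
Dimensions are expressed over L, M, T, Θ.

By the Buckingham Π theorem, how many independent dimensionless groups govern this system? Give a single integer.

Dimensional matrix (L×M×T×Θ by ℓ×ω×α×v×f×k×Q):
  L: [ 1  0  2  1  0  1  3]
  M: [ 0  0  0  0  0  1  0]
  T: [ 0 -1 -1 -1 -1 -3 -1]
  Θ: [ 0  0  0  0  0 -1  0]
Echelon form has 3 nonzero rows (pivots: ℓ,ω,k)
7 vars − rank 3 = 4 Π groups

4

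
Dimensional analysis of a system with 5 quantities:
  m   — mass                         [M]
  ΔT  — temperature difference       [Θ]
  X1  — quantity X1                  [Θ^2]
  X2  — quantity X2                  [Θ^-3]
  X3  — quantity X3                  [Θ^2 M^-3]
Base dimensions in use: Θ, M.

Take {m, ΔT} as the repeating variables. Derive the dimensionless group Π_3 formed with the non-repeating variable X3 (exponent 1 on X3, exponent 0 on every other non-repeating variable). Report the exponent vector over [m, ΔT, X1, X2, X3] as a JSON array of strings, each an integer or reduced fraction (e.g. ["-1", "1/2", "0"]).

["3", "-2", "0", "0", "1"]

Dimensional matrix (Θ×M by m×ΔT×X1×X2×X3):
  Θ: [ 0  1  2 -3  2]
  M: [ 1  0  0  0 -3]
Row reduction gives pivot columns m,ΔT; rank = 2
Repeat: m,ΔT; free: X1,X2,X3
RREF:
  r0: [   1    0    0    0   -3]
  r1: [   0    1    2   -3    2]
Fix exponent of X3 at 1, X1 at 0, X2 at 0; solve each RREF row for its pivot's exponent:
  r0: exp(m) + (-3)·1 = 0 ⇒ exp(m) = 3
  r1: exp(ΔT) + (2)·1 = 0 ⇒ exp(ΔT) = -2
Π_3 = m^3 · ΔT^-2 · X3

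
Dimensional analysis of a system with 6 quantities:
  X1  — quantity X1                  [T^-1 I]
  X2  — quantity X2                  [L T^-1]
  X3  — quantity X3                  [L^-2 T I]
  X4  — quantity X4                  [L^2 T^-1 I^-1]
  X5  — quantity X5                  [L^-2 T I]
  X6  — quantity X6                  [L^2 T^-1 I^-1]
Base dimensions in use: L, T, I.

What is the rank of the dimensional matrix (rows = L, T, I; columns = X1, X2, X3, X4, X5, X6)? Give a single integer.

2

Exponent matrix [L,T,I] × [X1,X2,X3,X4,X5,X6]:
  L: [ 0  1 -2  2 -2  2]
  T: [-1 -1  1 -1  1 -1]
  I: [ 1  0  1 -1  1 -1]
RREF → pivots at {X1,X2} ⇒ r = 2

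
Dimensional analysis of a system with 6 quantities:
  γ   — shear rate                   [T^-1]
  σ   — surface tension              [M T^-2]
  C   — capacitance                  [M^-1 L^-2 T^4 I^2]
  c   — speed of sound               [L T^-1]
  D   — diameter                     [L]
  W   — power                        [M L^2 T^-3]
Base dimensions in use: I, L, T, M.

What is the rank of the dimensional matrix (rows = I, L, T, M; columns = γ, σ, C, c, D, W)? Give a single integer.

Write exponents as rows I,L,T,M / cols γ,σ,C,c,D,W:
  I: [ 0  0  2  0  0  0]
  L: [ 0  0 -2  1  1  2]
  T: [-1 -2  4 -1  0 -3]
  M: [ 0  1 -1  0  0  1]
Row reduction gives pivot columns γ,σ,C,c; rank = 4

4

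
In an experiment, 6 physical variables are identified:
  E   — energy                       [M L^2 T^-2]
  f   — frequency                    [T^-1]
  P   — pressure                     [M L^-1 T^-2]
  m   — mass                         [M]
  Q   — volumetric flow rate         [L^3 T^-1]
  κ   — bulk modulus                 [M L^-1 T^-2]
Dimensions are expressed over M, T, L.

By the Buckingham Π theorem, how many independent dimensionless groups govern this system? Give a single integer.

3

Dimensional matrix (M×T×L by E×f×P×m×Q×κ):
  M: [ 1  0  1  1  0  1]
  T: [-2 -1 -2  0 -1 -2]
  L: [ 2  0 -1  0  3 -1]
Row reduction gives pivot columns E,f,P; rank = 3
6 vars − rank 3 = 3 Π groups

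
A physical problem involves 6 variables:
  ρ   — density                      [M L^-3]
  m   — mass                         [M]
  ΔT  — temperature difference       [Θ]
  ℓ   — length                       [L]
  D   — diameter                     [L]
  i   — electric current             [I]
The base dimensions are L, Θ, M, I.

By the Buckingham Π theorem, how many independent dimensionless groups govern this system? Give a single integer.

Exponent matrix [L,Θ,M,I] × [ρ,m,ΔT,ℓ,D,i]:
  L: [-3  0  0  1  1  0]
  Θ: [ 0  0  1  0  0  0]
  M: [ 1  1  0  0  0  0]
  I: [ 0  0  0  0  0  1]
Echelon form has 4 nonzero rows (pivots: ρ,m,ΔT,i)
n=6, r=4 ⇒ 2 dimensionless groups

2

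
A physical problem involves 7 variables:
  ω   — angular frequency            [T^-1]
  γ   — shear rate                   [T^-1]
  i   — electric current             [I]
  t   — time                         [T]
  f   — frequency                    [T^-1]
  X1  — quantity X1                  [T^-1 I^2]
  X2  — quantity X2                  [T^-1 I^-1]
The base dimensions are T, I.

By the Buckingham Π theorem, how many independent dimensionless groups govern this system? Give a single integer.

Write exponents as rows T,I / cols ω,γ,i,t,f,X1,X2:
  T: [-1 -1  0  1 -1 -1 -1]
  I: [ 0  0  1  0  0  2 -1]
Row reduction gives pivot columns ω,i; rank = 2
n=7, r=2 ⇒ 5 dimensionless groups

5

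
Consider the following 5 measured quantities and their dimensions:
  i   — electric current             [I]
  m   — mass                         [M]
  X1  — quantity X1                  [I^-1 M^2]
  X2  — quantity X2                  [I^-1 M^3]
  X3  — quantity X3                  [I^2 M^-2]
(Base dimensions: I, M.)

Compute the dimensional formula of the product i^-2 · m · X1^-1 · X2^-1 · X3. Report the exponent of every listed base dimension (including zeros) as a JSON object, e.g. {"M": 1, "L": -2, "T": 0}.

{"I": 2, "M": -6}

Dimensional matrix (I×M by i×m×X1×X2×X3):
  I: [ 1  0 -1 -1  2]
  M: [ 0  1  2  3 -2]
  [I]: (-2)·1+(1)·0+(-1)·-1+(-1)·-1+(1)·2 = 2
  [M]: (-2)·0+(1)·1+(-1)·2+(-1)·3+(1)·-2 = -6
⇒ I^2 M^-6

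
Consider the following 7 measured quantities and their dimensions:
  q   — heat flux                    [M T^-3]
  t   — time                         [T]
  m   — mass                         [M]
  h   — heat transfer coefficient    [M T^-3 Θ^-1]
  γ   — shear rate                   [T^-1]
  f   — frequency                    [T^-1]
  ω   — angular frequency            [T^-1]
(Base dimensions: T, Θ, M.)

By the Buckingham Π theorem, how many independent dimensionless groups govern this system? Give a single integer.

4

Dimensional matrix (T×Θ×M by q×t×m×h×γ×f×ω):
  T: [-3  1  0 -3 -1 -1 -1]
  Θ: [ 0  0  0 -1  0  0  0]
  M: [ 1  0  1  1  0  0  0]
Echelon form has 3 nonzero rows (pivots: q,t,h)
Π count = n − r = 7 − 3 = 4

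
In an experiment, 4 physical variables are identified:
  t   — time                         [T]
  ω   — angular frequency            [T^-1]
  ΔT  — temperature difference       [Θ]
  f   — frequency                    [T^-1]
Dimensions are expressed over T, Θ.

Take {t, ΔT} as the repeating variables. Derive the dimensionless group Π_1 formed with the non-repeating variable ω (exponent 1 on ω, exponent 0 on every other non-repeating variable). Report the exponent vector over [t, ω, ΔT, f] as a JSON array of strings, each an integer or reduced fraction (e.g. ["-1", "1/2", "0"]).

Write exponents as rows T,Θ / cols t,ω,ΔT,f:
  T: [ 1 -1  0 -1]
  Θ: [ 0  0  1  0]
RREF → pivots at {t,ΔT} ⇒ r = 2
Repeat: t,ΔT; free: ω,f
RREF:
  r0: [   1   -1    0   -1]
  r1: [   0    0    1    0]
Fix exponent of ω at 1, f at 0; solve each RREF row for its pivot's exponent:
  r0: exp(t) + (-1)·1 = 0 ⇒ exp(t) = 1
  r1: exp(ΔT) + (0)·1 = 0 ⇒ exp(ΔT) = 0
Π_1 = t · ω

["1", "1", "0", "0"]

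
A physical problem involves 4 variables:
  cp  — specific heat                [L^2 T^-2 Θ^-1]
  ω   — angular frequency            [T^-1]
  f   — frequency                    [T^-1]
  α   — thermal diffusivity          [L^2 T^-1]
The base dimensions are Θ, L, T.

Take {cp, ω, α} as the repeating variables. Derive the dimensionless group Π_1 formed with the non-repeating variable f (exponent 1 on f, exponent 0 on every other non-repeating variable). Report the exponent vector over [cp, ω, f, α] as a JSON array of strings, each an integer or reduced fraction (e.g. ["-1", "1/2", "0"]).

["0", "-1", "1", "0"]

Exponent matrix [Θ,L,T] × [cp,ω,f,α]:
  Θ: [-1  0  0  0]
  L: [ 2  0  0  2]
  T: [-2 -1 -1 -1]
Echelon form has 3 nonzero rows (pivots: cp,ω,α)
Pivot set = {cp,ω,α}, free = {f}
RREF:
  r0: [   1    0    0    0]
  r1: [   0    1    1    0]
  r2: [   0    0    0    1]
Fix exponent of f at 1; solve each RREF row for its pivot's exponent:
  r0: exp(cp) + (0)·1 = 0 ⇒ exp(cp) = 0
  r1: exp(ω) + (1)·1 = 0 ⇒ exp(ω) = -1
  r2: exp(α) + (0)·1 = 0 ⇒ exp(α) = 0
Π_1 = ω^-1 · f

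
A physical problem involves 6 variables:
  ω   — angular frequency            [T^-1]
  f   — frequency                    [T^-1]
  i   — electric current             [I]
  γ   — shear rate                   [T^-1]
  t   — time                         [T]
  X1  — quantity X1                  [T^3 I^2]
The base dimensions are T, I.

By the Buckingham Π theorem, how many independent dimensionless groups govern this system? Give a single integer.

Dimensional matrix (T×I by ω×f×i×γ×t×X1):
  T: [-1 -1  0 -1  1  3]
  I: [ 0  0  1  0  0  2]
RREF → pivots at {ω,i} ⇒ r = 2
n=6, r=2 ⇒ 4 dimensionless groups

4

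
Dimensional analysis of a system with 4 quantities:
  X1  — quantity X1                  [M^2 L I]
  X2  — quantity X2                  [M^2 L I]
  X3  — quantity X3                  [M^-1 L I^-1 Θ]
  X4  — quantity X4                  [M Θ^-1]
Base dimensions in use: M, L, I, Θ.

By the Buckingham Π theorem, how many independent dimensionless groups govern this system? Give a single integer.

1

Write exponents as rows M,L,I,Θ / cols X1,X2,X3,X4:
  M: [ 2  2 -1  1]
  L: [ 1  1  1  0]
  I: [ 1  1 -1  0]
  Θ: [ 0  0  1 -1]
Row reduction gives pivot columns X1,X3,X4; rank = 3
4 vars − rank 3 = 1 Π group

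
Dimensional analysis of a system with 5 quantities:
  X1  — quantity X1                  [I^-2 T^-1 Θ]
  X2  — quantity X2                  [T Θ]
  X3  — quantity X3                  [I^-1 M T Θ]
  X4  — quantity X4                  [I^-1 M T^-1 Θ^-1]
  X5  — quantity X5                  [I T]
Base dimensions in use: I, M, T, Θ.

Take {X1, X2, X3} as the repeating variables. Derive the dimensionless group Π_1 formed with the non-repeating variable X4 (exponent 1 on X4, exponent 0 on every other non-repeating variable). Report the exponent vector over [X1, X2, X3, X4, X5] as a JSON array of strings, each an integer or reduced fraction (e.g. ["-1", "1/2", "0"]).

Write exponents as rows I,M,T,Θ / cols X1,X2,X3,X4,X5:
  I: [-2  0 -1 -1  1]
  M: [ 0  0  1  1  0]
  T: [-1  1  1 -1  1]
  Θ: [ 1  1  1 -1  0]
Row reduction gives pivot columns X1,X2,X3; rank = 3
Repeat: X1,X2,X3; free: X4,X5
RREF:
  r0: [   1    0    0    0 -1/2]
  r1: [   0    1    0   -2  1/2]
  r2: [   0    0    1    1    0]
  r3: [   0    0    0    0    0]
Fix exponent of X4 at 1, X5 at 0; solve each RREF row for its pivot's exponent:
  r0: exp(X1) + (0)·1 = 0 ⇒ exp(X1) = 0
  r1: exp(X2) + (-2)·1 = 0 ⇒ exp(X2) = 2
  r2: exp(X3) + (1)·1 = 0 ⇒ exp(X3) = -1
Π_1 = X2^2 · X3^-1 · X4

["0", "2", "-1", "1", "0"]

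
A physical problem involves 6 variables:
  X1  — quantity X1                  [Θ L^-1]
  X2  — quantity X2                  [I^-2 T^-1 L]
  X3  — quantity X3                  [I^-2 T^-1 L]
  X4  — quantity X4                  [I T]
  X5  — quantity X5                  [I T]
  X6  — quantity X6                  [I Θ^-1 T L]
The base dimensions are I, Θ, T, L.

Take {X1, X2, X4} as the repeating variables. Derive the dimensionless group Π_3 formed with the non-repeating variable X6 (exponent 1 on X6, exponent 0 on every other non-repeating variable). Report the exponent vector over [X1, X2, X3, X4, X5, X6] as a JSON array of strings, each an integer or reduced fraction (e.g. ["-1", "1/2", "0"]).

["1", "0", "0", "-1", "0", "1"]

Exponent matrix [I,Θ,T,L] × [X1,X2,X3,X4,X5,X6]:
  I: [ 0 -2 -2  1  1  1]
  Θ: [ 1  0  0  0  0 -1]
  T: [ 0 -1 -1  1  1  1]
  L: [-1  1  1  0  0  1]
Row reduction gives pivot columns X1,X2,X4; rank = 3
Pivot set = {X1,X2,X4}, free = {X3,X5,X6}
RREF:
  r0: [   1    0    0    0    0   -1]
  r1: [   0    1    1    0    0    0]
  r2: [   0    0    0    1    1    1]
  r3: [   0    0    0    0    0    0]
Fix exponent of X6 at 1, X3 at 0, X5 at 0; solve each RREF row for its pivot's exponent:
  r0: exp(X1) + (-1)·1 = 0 ⇒ exp(X1) = 1
  r1: exp(X2) + (0)·1 = 0 ⇒ exp(X2) = 0
  r2: exp(X4) + (1)·1 = 0 ⇒ exp(X4) = -1
Π_3 = X1 · X4^-1 · X6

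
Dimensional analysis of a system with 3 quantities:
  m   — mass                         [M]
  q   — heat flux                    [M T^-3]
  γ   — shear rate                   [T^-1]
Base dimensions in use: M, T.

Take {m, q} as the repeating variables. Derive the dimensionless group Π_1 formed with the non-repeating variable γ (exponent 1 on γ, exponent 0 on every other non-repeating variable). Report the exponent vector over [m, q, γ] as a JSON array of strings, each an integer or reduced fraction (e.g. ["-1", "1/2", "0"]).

["1/3", "-1/3", "1"]

Write exponents as rows M,T / cols m,q,γ:
  M: [ 1  1  0]
  T: [ 0 -3 -1]
RREF → pivots at {m,q} ⇒ r = 2
Repeat: m,q; free: γ
RREF:
  r0: [   1    0 -1/3]
  r1: [   0    1  1/3]
Fix exponent of γ at 1; solve each RREF row for its pivot's exponent:
  r0: exp(m) + (-1/3)·1 = 0 ⇒ exp(m) = 1/3
  r1: exp(q) + (1/3)·1 = 0 ⇒ exp(q) = -1/3
Π_1 = m^(1/3) · q^(-1/3) · γ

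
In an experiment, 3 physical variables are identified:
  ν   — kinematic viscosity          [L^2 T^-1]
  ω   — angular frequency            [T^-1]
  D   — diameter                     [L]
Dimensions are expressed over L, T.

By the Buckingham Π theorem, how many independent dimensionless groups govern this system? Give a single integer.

1

Exponent matrix [L,T] × [ν,ω,D]:
  L: [ 2  0  1]
  T: [-1 -1  0]
Row reduction gives pivot columns ν,ω; rank = 2
n=3, r=2 ⇒ 1 dimensionless group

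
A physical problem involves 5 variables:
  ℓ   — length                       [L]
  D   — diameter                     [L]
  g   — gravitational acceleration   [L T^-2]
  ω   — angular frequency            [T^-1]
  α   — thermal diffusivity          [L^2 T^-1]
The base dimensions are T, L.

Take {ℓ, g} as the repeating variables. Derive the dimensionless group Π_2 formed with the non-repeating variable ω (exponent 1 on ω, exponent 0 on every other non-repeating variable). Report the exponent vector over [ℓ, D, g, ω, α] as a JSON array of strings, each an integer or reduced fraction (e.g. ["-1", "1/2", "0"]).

["1/2", "0", "-1/2", "1", "0"]

Dimensional matrix (T×L by ℓ×D×g×ω×α):
  T: [ 0  0 -2 -1 -1]
  L: [ 1  1  1  0  2]
Echelon form has 2 nonzero rows (pivots: ℓ,g)
Pivot set = {ℓ,g}, free = {D,ω,α}
RREF:
  r0: [   1    1    0 -1/2  3/2]
  r1: [   0    0    1  1/2  1/2]
Fix exponent of ω at 1, D at 0, α at 0; solve each RREF row for its pivot's exponent:
  r0: exp(ℓ) + (-1/2)·1 = 0 ⇒ exp(ℓ) = 1/2
  r1: exp(g) + (1/2)·1 = 0 ⇒ exp(g) = -1/2
Π_2 = ℓ^(1/2) · g^(-1/2) · ω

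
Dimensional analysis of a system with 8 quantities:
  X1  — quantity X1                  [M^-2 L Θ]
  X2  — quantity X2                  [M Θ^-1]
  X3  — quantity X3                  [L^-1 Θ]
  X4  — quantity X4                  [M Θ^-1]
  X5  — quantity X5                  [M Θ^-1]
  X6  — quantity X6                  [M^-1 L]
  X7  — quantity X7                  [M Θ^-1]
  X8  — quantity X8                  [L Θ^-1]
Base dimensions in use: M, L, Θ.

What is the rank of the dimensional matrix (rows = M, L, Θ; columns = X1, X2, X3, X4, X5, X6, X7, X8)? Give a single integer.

Exponent matrix [M,L,Θ] × [X1,X2,X3,X4,X5,X6,X7,X8]:
  M: [-2  1  0  1  1 -1  1  0]
  L: [ 1  0 -1  0  0  1  0  1]
  Θ: [ 1 -1  1 -1 -1  0 -1 -1]
Echelon form has 2 nonzero rows (pivots: X1,X2)

2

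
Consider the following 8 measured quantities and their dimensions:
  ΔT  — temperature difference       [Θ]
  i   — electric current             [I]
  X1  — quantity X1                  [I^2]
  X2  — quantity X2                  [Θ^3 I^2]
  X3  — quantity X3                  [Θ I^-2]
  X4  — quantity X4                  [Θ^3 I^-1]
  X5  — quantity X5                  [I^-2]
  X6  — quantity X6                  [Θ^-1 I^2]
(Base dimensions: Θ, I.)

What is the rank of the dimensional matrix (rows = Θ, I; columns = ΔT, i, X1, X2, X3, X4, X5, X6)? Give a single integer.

Exponent matrix [Θ,I] × [ΔT,i,X1,X2,X3,X4,X5,X6]:
  Θ: [ 1  0  0  3  1  3  0 -1]
  I: [ 0  1  2  2 -2 -1 -2  2]
Row reduction gives pivot columns ΔT,i; rank = 2

2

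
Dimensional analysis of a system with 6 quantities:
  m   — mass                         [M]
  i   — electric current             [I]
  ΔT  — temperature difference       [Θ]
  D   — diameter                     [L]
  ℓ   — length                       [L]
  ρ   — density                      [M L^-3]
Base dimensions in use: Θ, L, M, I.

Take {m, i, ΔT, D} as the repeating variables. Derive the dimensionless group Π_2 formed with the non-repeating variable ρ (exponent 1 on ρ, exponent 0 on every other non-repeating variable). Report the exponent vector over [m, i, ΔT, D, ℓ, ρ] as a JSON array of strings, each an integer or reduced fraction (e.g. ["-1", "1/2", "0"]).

Write exponents as rows Θ,L,M,I / cols m,i,ΔT,D,ℓ,ρ:
  Θ: [ 0  0  1  0  0  0]
  L: [ 0  0  0  1  1 -3]
  M: [ 1  0  0  0  0  1]
  I: [ 0  1  0  0  0  0]
Row reduction gives pivot columns m,i,ΔT,D; rank = 4
Repeat: m,i,ΔT,D; free: ℓ,ρ
RREF:
  r0: [   1    0    0    0    0    1]
  r1: [   0    1    0    0    0    0]
  r2: [   0    0    1    0    0    0]
  r3: [   0    0    0    1    1   -3]
Fix exponent of ρ at 1, ℓ at 0; solve each RREF row for its pivot's exponent:
  r0: exp(m) + (1)·1 = 0 ⇒ exp(m) = -1
  r1: exp(i) + (0)·1 = 0 ⇒ exp(i) = 0
  r2: exp(ΔT) + (0)·1 = 0 ⇒ exp(ΔT) = 0
  r3: exp(D) + (-3)·1 = 0 ⇒ exp(D) = 3
Π_2 = m^-1 · D^3 · ρ

["-1", "0", "0", "3", "0", "1"]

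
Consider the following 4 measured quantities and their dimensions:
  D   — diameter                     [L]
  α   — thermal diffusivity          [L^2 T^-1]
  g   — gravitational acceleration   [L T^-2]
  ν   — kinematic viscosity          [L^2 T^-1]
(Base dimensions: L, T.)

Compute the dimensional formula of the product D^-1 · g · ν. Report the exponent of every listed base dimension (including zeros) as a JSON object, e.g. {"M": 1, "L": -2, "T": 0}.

Dimensional matrix (L×T by D×α×g×ν):
  L: [ 1  2  1  2]
  T: [ 0 -1 -2 -1]
  [L]: (-1)·1+(1)·1+(1)·2 = 2
  [T]: (-1)·0+(1)·-2+(1)·-1 = -3
⇒ L^2 T^-3

{"L": 2, "T": -3}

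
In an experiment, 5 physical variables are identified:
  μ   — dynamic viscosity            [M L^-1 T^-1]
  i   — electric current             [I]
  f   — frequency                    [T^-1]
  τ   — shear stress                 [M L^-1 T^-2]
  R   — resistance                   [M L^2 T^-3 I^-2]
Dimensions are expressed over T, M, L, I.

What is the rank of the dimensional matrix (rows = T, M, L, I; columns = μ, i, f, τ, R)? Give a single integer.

4

Dimensional matrix (T×M×L×I by μ×i×f×τ×R):
  T: [-1  0 -1 -2 -3]
  M: [ 1  0  0  1  1]
  L: [-1  0  0 -1  2]
  I: [ 0  1  0  0 -2]
RREF → pivots at {μ,i,f,R} ⇒ r = 4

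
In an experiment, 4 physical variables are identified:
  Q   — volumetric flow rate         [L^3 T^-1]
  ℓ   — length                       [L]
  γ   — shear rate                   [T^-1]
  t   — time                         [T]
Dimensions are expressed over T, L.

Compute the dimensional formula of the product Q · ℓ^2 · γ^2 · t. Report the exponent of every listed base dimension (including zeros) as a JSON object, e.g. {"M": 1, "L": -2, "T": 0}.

Write exponents as rows T,L / cols Q,ℓ,γ,t:
  T: [-1  0 -1  1]
  L: [ 3  1  0  0]
  [T]: (1)·-1+(2)·0+(2)·-1+(1)·1 = -2
  [L]: (1)·3+(2)·1+(2)·0+(1)·0 = 5
⇒ T^-2 L^5

{"T": -2, "L": 5}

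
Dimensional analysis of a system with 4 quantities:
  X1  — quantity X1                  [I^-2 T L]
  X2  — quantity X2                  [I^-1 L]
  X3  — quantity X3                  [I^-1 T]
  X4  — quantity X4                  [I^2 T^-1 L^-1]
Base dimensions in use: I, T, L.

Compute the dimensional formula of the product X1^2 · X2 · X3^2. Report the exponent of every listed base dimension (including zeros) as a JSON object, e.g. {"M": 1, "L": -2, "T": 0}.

{"I": -7, "T": 4, "L": 3}

Write exponents as rows I,T,L / cols X1,X2,X3,X4:
  I: [-2 -1 -1  2]
  T: [ 1  0  1 -1]
  L: [ 1  1  0 -1]
  [I]: (2)·-2+(1)·-1+(2)·-1 = -7
  [T]: (2)·1+(1)·0+(2)·1 = 4
  [L]: (2)·1+(1)·1+(2)·0 = 3
⇒ I^-7 T^4 L^3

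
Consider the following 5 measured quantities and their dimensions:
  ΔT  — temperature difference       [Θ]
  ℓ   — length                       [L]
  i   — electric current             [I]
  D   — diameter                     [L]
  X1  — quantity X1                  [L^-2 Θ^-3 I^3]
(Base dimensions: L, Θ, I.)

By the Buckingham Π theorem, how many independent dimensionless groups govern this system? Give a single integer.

Dimensional matrix (L×Θ×I by ΔT×ℓ×i×D×X1):
  L: [ 0  1  0  1 -2]
  Θ: [ 1  0  0  0 -3]
  I: [ 0  0  1  0  3]
Row reduction gives pivot columns ΔT,ℓ,i; rank = 3
5 vars − rank 3 = 2 Π groups

2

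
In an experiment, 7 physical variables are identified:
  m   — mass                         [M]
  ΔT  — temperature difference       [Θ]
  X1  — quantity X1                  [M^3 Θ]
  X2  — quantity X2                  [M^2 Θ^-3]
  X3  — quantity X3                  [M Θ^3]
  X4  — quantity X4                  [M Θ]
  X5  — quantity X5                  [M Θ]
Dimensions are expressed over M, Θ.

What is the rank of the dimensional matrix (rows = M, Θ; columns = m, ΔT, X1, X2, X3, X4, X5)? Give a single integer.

Write exponents as rows M,Θ / cols m,ΔT,X1,X2,X3,X4,X5:
  M: [ 1  0  3  2  1  1  1]
  Θ: [ 0  1  1 -3  3  1  1]
Row reduction gives pivot columns m,ΔT; rank = 2

2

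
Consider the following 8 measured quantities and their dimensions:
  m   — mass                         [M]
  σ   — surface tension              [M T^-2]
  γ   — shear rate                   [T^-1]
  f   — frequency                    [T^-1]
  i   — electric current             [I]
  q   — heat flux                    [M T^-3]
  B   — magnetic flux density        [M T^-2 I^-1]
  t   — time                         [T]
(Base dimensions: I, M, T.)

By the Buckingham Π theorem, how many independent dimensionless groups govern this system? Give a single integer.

Dimensional matrix (I×M×T by m×σ×γ×f×i×q×B×t):
  I: [ 0  0  0  0  1  0 -1  0]
  M: [ 1  1  0  0  0  1  1  0]
  T: [ 0 -2 -1 -1  0 -3 -2  1]
Row reduction gives pivot columns m,σ,i; rank = 3
8 vars − rank 3 = 5 Π groups

5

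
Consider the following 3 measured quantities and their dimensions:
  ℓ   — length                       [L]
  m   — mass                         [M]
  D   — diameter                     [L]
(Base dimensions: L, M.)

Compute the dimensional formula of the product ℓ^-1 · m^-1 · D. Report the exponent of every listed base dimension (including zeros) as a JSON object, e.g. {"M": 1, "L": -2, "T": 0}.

{"L": 0, "M": -1}

Write exponents as rows L,M / cols ℓ,m,D:
  L: [ 1  0  1]
  M: [ 0  1  0]
  [L]: (-1)·1+(-1)·0+(1)·1 = 0
  [M]: (-1)·0+(-1)·1+(1)·0 = -1
⇒ M^-1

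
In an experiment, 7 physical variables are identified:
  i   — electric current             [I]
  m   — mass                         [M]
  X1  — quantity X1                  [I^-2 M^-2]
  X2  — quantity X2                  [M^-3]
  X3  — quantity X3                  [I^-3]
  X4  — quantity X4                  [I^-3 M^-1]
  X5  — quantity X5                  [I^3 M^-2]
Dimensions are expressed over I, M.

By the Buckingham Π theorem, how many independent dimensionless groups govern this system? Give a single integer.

Dimensional matrix (I×M by i×m×X1×X2×X3×X4×X5):
  I: [ 1  0 -2  0 -3 -3  3]
  M: [ 0  1 -2 -3  0 -1 -2]
Row reduction gives pivot columns i,m; rank = 2
Π count = n − r = 7 − 2 = 5

5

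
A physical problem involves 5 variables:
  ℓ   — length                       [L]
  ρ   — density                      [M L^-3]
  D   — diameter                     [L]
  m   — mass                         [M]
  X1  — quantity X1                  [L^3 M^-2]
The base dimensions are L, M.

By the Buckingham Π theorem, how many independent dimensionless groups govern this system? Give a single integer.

Dimensional matrix (L×M by ℓ×ρ×D×m×X1):
  L: [ 1 -3  1  0  3]
  M: [ 0  1  0  1 -2]
RREF → pivots at {ℓ,ρ} ⇒ r = 2
Π count = n − r = 5 − 2 = 3

3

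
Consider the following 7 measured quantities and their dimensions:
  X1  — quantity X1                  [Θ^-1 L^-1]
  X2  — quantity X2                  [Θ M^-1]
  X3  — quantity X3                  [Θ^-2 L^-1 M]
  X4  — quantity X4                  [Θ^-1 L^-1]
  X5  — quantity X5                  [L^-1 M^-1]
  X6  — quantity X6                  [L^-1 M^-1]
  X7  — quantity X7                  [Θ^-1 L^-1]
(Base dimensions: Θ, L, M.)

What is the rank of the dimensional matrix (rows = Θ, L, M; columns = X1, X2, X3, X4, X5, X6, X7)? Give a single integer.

Exponent matrix [Θ,L,M] × [X1,X2,X3,X4,X5,X6,X7]:
  Θ: [-1  1 -2 -1  0  0 -1]
  L: [-1  0 -1 -1 -1 -1 -1]
  M: [ 0 -1  1  0 -1 -1  0]
Echelon form has 2 nonzero rows (pivots: X1,X2)

2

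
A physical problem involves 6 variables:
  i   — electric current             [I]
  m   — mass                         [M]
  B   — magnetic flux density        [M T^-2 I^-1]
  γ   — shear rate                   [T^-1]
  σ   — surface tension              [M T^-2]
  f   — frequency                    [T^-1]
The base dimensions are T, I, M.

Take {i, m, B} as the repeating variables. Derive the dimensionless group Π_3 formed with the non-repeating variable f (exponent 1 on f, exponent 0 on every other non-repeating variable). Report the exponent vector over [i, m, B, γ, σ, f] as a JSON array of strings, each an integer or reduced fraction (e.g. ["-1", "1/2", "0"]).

["-1/2", "1/2", "-1/2", "0", "0", "1"]

Dimensional matrix (T×I×M by i×m×B×γ×σ×f):
  T: [ 0  0 -2 -1 -2 -1]
  I: [ 1  0 -1  0  0  0]
  M: [ 0  1  1  0  1  0]
Row reduction gives pivot columns i,m,B; rank = 3
Repeat: i,m,B; free: γ,σ,f
RREF:
  r0: [   1    0    0  1/2    1  1/2]
  r1: [   0    1    0 -1/2    0 -1/2]
  r2: [   0    0    1  1/2    1  1/2]
Fix exponent of f at 1, γ at 0, σ at 0; solve each RREF row for its pivot's exponent:
  r0: exp(i) + (1/2)·1 = 0 ⇒ exp(i) = -1/2
  r1: exp(m) + (-1/2)·1 = 0 ⇒ exp(m) = 1/2
  r2: exp(B) + (1/2)·1 = 0 ⇒ exp(B) = -1/2
Π_3 = i^(-1/2) · m^(1/2) · B^(-1/2) · f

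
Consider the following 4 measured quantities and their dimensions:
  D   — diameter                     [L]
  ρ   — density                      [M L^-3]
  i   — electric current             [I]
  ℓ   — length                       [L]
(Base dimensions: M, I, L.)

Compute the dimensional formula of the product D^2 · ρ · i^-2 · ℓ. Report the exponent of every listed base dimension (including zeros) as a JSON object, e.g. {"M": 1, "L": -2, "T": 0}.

Dimensional matrix (M×I×L by D×ρ×i×ℓ):
  M: [ 0  1  0  0]
  I: [ 0  0  1  0]
  L: [ 1 -3  0  1]
  [M]: (2)·0+(1)·1+(-2)·0+(1)·0 = 1
  [I]: (2)·0+(1)·0+(-2)·1+(1)·0 = -2
  [L]: (2)·1+(1)·-3+(-2)·0+(1)·1 = 0
⇒ M I^-2

{"M": 1, "I": -2, "L": 0}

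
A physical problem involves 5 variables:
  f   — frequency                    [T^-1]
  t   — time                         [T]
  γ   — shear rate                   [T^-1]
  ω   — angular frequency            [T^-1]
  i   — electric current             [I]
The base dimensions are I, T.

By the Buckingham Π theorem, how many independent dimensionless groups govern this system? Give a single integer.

3

Exponent matrix [I,T] × [f,t,γ,ω,i]:
  I: [ 0  0  0  0  1]
  T: [-1  1 -1 -1  0]
RREF → pivots at {f,i} ⇒ r = 2
n=5, r=2 ⇒ 3 dimensionless groups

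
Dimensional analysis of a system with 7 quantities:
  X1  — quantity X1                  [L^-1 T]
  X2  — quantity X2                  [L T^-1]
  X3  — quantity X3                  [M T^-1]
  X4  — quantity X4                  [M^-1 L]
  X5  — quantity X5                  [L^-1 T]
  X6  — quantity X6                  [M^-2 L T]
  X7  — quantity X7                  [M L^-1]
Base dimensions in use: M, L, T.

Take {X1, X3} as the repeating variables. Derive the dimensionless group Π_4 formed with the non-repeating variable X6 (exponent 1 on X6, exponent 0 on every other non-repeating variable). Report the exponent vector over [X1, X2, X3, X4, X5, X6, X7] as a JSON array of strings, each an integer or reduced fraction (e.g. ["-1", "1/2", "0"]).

Exponent matrix [M,L,T] × [X1,X2,X3,X4,X5,X6,X7]:
  M: [ 0  0  1 -1  0 -2  1]
  L: [-1  1  0  1 -1  1 -1]
  T: [ 1 -1 -1  0  1  1  0]
RREF → pivots at {X1,X3} ⇒ r = 2
Repeat: X1,X3; free: X2,X4,X5,X6,X7
RREF:
  r0: [   1   -1    0   -1    1   -1    1]
  r1: [   0    0    1   -1    0   -2    1]
  r2: [   0    0    0    0    0    0    0]
Fix exponent of X6 at 1, X2 at 0, X4 at 0, X5 at 0, X7 at 0; solve each RREF row for its pivot's exponent:
  r0: exp(X1) + (-1)·1 = 0 ⇒ exp(X1) = 1
  r1: exp(X3) + (-2)·1 = 0 ⇒ exp(X3) = 2
Π_4 = X1 · X3^2 · X6

["1", "0", "2", "0", "0", "1", "0"]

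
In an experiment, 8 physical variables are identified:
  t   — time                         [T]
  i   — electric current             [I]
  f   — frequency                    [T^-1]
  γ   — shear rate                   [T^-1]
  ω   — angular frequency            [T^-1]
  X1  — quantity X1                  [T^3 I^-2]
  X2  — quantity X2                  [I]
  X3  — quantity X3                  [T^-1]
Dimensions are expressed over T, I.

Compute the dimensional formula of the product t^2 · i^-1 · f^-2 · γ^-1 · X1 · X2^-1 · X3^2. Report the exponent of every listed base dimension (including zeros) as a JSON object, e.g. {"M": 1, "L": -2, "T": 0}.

Exponent matrix [T,I] × [t,i,f,γ,ω,X1,X2,X3]:
  T: [ 1  0 -1 -1 -1  3  0 -1]
  I: [ 0  1  0  0  0 -2  1  0]
  [T]: (2)·1+(-1)·0+(-2)·-1+(-1)·-1+(1)·3+(-1)·0+(2)·-1 = 6
  [I]: (2)·0+(-1)·1+(-2)·0+(-1)·0+(1)·-2+(-1)·1+(2)·0 = -4
⇒ T^6 I^-4

{"T": 6, "I": -4}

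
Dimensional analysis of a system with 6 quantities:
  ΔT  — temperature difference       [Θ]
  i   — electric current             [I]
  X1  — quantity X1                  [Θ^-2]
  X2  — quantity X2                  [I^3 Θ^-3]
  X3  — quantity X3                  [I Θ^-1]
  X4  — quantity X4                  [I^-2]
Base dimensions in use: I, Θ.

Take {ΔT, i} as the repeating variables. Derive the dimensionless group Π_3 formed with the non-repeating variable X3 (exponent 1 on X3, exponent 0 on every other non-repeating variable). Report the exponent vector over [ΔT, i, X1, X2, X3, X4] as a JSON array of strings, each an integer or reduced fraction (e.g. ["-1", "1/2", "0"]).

["1", "-1", "0", "0", "1", "0"]

Dimensional matrix (I×Θ by ΔT×i×X1×X2×X3×X4):
  I: [ 0  1  0  3  1 -2]
  Θ: [ 1  0 -2 -3 -1  0]
Echelon form has 2 nonzero rows (pivots: ΔT,i)
Repeat: ΔT,i; free: X1,X2,X3,X4
RREF:
  r0: [   1    0   -2   -3   -1    0]
  r1: [   0    1    0    3    1   -2]
Fix exponent of X3 at 1, X1 at 0, X2 at 0, X4 at 0; solve each RREF row for its pivot's exponent:
  r0: exp(ΔT) + (-1)·1 = 0 ⇒ exp(ΔT) = 1
  r1: exp(i) + (1)·1 = 0 ⇒ exp(i) = -1
Π_3 = ΔT · i^-1 · X3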